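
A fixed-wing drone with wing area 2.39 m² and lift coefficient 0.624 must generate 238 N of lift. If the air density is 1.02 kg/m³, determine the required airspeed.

L = ½ρv²S·CL ⇒ v = √(2L/(ρ·S·CL))
v = √(2 × 238 / (1.02 × 2.39 × 0.624)) = √312.9 = 17.7 m/s

v = 17.7 m/s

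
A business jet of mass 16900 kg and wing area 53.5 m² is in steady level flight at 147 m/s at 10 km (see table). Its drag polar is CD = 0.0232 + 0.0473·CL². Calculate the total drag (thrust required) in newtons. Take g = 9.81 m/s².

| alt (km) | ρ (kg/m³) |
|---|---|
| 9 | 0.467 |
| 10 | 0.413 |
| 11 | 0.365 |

At 10 km, from the table: ρ = 0.413 kg/m³.
In steady level flight, lift balances weight: W = mg = 16900 × 9.81 = 1.6579×10^5 N.
Dynamic pressure q = 0.5 × 0.413 × 147² = 4462 Pa.
Required CL = L/(qS) = 1.6579×10^5/(4462·53.5) = 0.6945.
CD = 0.0232 + 0.0473 × 0.6945² = 0.04601.
D = q·S·CD = 4462 × 53.5 × 0.04601 = 10980 N

D = 11000 N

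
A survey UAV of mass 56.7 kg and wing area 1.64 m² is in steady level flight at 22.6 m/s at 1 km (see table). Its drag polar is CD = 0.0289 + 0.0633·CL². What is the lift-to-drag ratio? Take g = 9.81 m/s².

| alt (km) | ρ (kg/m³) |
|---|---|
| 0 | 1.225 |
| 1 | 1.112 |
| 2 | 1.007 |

L/D = 10

At 1 km, from the table: ρ = 1.112 kg/m³.
Level flight ⇒ L = W = m·g = 56.7 × 9.81 = 556.23 N.
Dynamic pressure q = 0.5 × 1.112 × 22.6² = 284 Pa.
CL = W/(q·S) = 556.23 / (284 × 1.64) = 1.194.
CD = 0.0289 + 0.0633 × 1.194² = 0.1192.
L/D = CL/CD = 1.194 / 0.1192 = 10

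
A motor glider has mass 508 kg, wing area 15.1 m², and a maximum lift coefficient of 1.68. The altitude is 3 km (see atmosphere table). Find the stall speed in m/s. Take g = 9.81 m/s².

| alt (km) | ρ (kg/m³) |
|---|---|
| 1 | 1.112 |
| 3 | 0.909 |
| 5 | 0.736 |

V_stall = 20.8 m/s

At 3 km, from the table: ρ = 0.909 kg/m³.
Weight W = mg = 508 × 9.81 = 4983 N.
From L = ½ρV²S·CL,max = W: V_stall = √(2W/(ρSCL,max)) = √(2·4983/(0.909·15.1·1.68))
V_stall = √432.2 = 20.8 m/s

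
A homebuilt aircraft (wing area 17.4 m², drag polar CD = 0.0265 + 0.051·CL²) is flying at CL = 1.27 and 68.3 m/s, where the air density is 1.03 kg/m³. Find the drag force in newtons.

CD = 0.0265 + 0.051 × 1.27² = 0.1088
D = ½ρv²S·CD = ½ × 1.03 × 68.3² × 17.4 × 0.1088 = 4550 N

D = 4550 N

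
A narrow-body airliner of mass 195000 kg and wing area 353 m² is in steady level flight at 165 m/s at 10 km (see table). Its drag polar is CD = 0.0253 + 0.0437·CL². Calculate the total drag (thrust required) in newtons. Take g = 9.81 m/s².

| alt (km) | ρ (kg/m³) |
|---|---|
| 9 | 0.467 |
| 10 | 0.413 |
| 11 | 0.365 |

D = 1.31×10^5 N

At 10 km, from the table: ρ = 0.413 kg/m³.
Weight W = mg = 195000 × 9.81 = 1.913×10^6 N; in level flight L = W.
q = ½ρv² = ½ × 0.413 × 165² = 5622 Pa.
Required CL = L/(qS) = 1.913×10^6/(5622·353) = 0.9639.
CD = 0.0253 + 0.0437 × 0.9639² = 0.0659.
D = q·S·CD = 5622 × 353 × 0.0659 = 1.308×10^5 N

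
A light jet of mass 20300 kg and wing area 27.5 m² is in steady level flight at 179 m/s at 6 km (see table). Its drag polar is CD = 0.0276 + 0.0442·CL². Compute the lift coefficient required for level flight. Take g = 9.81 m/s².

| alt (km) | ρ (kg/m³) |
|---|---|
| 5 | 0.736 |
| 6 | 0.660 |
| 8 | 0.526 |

At 6 km, from the table: ρ = 0.660 kg/m³.
In steady level flight, lift balances weight: W = mg = 20300 × 9.81 = 1.9914×10^5 N.
Dynamic pressure q = 0.5 × 0.66 × 179² = 10570 Pa.
CL = 2W/(ρv²S) = 2×1.9914×10^5/(0.66×179²×27.5) = 0.6849.

CL = 0.685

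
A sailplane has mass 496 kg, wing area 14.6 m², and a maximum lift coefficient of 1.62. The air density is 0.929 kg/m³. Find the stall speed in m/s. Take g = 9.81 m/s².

Weight W = mg = 496 × 9.81 = 4866 N.
V_stall = √(2W/(ρ·S·CL,max)) = √(2 × 4866 / (0.929 × 14.6 × 1.62))
V_stall = √442.9 = 21 m/s

V_stall = 21 m/s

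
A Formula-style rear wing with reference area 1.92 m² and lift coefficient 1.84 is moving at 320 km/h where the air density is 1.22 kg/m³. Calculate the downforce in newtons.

Convert speed: v = 320 km/h ÷ 3.6 = 88.89 m/s.
L = ½ρv²S·CL = ½ × 1.22 × 88.89² × 1.92 × 1.84 = 17000 N ≈ 17 kN

L = 17000 N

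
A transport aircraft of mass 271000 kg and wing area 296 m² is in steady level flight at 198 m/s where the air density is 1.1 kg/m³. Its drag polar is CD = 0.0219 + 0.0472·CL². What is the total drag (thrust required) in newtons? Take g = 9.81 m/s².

Level flight ⇒ L = W = m·g = 271000 × 9.81 = 2.6585×10^6 N.
q = ½ρv² = ½ × 1.1 × 198² = 21560 Pa.
CL = 2W/(ρv²S) = 2×2.6585×10^6/(1.1×198²×296) = 0.4165.
CD = 0.0219 + 0.0472 × 0.4165² = 0.03009.
D = q·S·CD = 21560 × 296 × 0.03009 = 1.92×10^5 N

D = 1.92×10^5 N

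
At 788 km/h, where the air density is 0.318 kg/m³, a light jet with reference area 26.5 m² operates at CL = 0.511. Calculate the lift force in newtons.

L = 1.03×10^5 N

Convert speed: v = 788 km/h ÷ 3.6 = 218.9 m/s.
Dynamic pressure q = ½ρv² = ½ × 0.318 × 218.9² = 7618 Pa.
L = q·S·CL = 7618 × 26.5 × 0.511 = 1.03×10^5 N ≈ 103 kN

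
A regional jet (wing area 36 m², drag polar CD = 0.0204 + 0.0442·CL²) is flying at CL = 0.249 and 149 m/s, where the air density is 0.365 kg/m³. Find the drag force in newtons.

D = 3380 N

CD = 0.0204 + 0.0442 × 0.249² = 0.02314
D = ½ρv²S·CD = ½ × 0.365 × 149² × 36 × 0.02314 = 3380 N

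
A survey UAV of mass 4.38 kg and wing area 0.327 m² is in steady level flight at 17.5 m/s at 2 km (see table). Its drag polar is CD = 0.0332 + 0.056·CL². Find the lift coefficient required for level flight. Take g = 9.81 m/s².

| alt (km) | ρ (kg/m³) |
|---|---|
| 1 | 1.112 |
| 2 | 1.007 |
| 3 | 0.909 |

At 2 km, from the table: ρ = 1.007 kg/m³.
Level flight ⇒ L = W = m·g = 4.38 × 9.81 = 42.968 N.
Dynamic pressure q = 0.5 × 1.007 × 17.5² = 154.2 Pa.
Required CL = L/(qS) = 42.968/(154.2·0.327) = 0.8522.

CL = 0.852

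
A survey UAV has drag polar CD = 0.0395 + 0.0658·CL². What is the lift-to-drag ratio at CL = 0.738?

CD = 0.0395 + 0.0658 × 0.738² = 0.07534
L/D = CL/CD = 0.738 / 0.07534 = 9.8

L/D = 9.8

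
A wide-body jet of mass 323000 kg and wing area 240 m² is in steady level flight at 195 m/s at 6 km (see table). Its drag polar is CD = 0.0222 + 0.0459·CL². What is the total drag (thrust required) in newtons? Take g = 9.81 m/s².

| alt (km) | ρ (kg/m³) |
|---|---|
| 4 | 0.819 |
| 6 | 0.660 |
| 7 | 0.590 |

At 6 km, from the table: ρ = 0.660 kg/m³.
Weight W = mg = 323000 × 9.81 = 3.1686×10^6 N; in level flight L = W.
q = ½ρv² = ½ × 0.66 × 195² = 12550 Pa.
Required CL = L/(qS) = 3.1686×10^6/(12550·240) = 1.052.
CD = 0.0222 + 0.0459 × 1.052² = 0.07301.
D = q·S·CD = 12550 × 240 × 0.07301 = 2.199×10^5 N

D = 2.2×10^5 N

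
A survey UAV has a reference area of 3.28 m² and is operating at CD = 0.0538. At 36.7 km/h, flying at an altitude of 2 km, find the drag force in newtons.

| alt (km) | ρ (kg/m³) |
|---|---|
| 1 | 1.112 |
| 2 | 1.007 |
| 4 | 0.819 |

D = 9.23 N

At 2 km, from the table: ρ = 1.007 kg/m³.
Convert speed: v = 36.7 km/h ÷ 3.6 = 10.19 m/s.
D = ½ρv²S·CD = ½ × 1.007 × 10.19² × 3.28 × 0.0538 = 9.23 N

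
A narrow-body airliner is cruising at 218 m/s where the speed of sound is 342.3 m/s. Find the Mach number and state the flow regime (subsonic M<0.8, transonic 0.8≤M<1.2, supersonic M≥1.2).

M = v/a = 218 / 342.3 = 0.637
M = 0.637 → subsonic.

M = 0.637 (subsonic)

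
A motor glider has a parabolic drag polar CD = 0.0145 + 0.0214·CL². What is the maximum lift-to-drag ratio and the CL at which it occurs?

(L/D)max = 28.4, at CL = 0.823

For CD = CD0 + K·CL², (L/D)max occurs at CL* = √(CD0/K) and equals 1/(2√(K·CD0)).
(L/D)max = 1/(2√(0.0214 × 0.0145)) = 1/(2 × 0.01762) = 28.4
CL* = √(0.0145/0.0214) = 0.823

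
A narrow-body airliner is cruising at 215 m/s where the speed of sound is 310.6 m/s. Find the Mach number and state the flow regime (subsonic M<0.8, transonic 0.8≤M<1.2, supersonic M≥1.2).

M = v/a = 215 / 310.6 = 0.692
M = 0.692 → subsonic.

M = 0.692 (subsonic)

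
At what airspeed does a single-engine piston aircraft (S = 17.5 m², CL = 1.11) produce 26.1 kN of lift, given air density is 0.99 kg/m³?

L = ½ρv²S·CL ⇒ v = √(2L/(ρ·S·CL))
v = √(2 × 26100 / (0.99 × 17.5 × 1.11)) = √2714 = 52.1 m/s

v = 52.1 m/s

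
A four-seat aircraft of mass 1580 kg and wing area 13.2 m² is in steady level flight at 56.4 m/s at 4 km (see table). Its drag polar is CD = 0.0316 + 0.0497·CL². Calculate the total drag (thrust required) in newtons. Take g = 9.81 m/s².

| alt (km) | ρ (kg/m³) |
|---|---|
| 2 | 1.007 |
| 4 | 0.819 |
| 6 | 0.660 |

D = 1240 N

At 4 km, from the table: ρ = 0.819 kg/m³.
Level flight ⇒ L = W = m·g = 1580 × 9.81 = 15500 N.
q = ½ρv² = ½ × 0.819 × 56.4² = 1303 Pa.
CL = 2W/(ρv²S) = 2×15500/(0.819×56.4²×13.2) = 0.9014.
CD = 0.0316 + 0.0497 × 0.9014² = 0.07199.
D = q·S·CD = 1303 × 13.2 × 0.07199 = 1238 N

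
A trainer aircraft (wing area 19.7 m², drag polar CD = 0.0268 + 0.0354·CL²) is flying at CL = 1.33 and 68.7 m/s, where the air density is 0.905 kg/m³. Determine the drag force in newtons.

D = 3760 N

CD = 0.0268 + 0.0354 × 1.33² = 0.08942
D = ½ρv²S·CD = ½ × 0.905 × 68.7² × 19.7 × 0.08942 = 3760 N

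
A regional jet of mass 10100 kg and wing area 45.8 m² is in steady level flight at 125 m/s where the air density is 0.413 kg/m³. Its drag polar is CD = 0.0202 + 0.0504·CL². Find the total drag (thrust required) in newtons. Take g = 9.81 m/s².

Level flight ⇒ L = W = m·g = 10100 × 9.81 = 99081 N.
q = ½ρv² = ½ × 0.413 × 125² = 3227 Pa.
CL = W/(q·S) = 99081 / (3227 × 45.8) = 0.6705.
CD = 0.0202 + 0.0504 × 0.6705² = 0.04286.
D = q·S·CD = 3227 × 45.8 × 0.04286 = 6333 N

D = 6330 N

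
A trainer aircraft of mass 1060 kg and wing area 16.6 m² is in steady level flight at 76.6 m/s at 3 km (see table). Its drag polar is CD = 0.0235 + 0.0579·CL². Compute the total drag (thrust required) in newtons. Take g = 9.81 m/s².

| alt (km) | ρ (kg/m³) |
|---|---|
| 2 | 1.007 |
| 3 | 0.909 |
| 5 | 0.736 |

D = 1180 N

At 3 km, from the table: ρ = 0.909 kg/m³.
Level flight ⇒ L = W = m·g = 1060 × 9.81 = 10399 N.
Dynamic pressure q = 0.5 × 0.909 × 76.6² = 2667 Pa.
Required CL = L/(qS) = 10399/(2667·16.6) = 0.2349.
CD = 0.0235 + 0.0579 × 0.2349² = 0.02669.
D = q·S·CD = 2667 × 16.6 × 0.02669 = 1182 N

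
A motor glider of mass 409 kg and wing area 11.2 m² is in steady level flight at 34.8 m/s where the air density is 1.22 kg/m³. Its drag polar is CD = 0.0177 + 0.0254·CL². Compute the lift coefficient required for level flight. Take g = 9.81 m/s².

Level flight ⇒ L = W = m·g = 409 × 9.81 = 4012.3 N.
q = ½ρv² = ½ × 1.22 × 34.8² = 738.7 Pa.
CL = 2W/(ρv²S) = 2×4012.3/(1.22×34.8²×11.2) = 0.4849.

CL = 0.485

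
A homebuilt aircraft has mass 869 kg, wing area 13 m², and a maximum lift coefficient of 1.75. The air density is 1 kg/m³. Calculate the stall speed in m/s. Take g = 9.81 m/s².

Weight W = mg = 869 × 9.81 = 8525 N.
From L = ½ρV²S·CL,max = W: V_stall = √(2W/(ρSCL,max)) = √(2·8525/(1·13·1.75))
V_stall = √749.4 = 27.4 m/s

V_stall = 27.4 m/s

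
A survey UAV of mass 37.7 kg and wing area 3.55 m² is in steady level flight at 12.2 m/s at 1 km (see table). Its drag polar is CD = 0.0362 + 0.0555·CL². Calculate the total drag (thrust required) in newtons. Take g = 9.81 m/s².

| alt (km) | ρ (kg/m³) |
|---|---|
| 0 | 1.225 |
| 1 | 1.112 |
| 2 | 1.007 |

At 1 km, from the table: ρ = 1.112 kg/m³.
Level flight ⇒ L = W = m·g = 37.7 × 9.81 = 369.84 N.
Dynamic pressure q = 0.5 × 1.112 × 12.2² = 82.76 Pa.
CL = W/(q·S) = 369.84 / (82.76 × 3.55) = 1.259.
CD = 0.0362 + 0.0555 × 1.259² = 0.1242.
D = q·S·CD = 82.76 × 3.55 × 0.1242 = 36.47 N

D = 36.5 N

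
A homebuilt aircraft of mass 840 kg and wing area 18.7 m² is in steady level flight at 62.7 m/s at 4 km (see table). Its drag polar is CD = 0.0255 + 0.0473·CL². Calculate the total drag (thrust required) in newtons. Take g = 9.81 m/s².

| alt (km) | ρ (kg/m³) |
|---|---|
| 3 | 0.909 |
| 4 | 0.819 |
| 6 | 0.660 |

At 4 km, from the table: ρ = 0.819 kg/m³.
In steady level flight, lift balances weight: W = mg = 840 × 9.81 = 8240.4 N.
q = ½ρv² = ½ × 0.819 × 62.7² = 1610 Pa.
CL = 2W/(ρv²S) = 2×8240.4/(0.819×62.7²×18.7) = 0.2737.
CD = 0.0255 + 0.0473 × 0.2737² = 0.02904.
D = q·S·CD = 1610 × 18.7 × 0.02904 = 874.4 N

D = 874 N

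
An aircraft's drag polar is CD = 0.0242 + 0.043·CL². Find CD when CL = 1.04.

CD = 0.0707

CD = 0.0242 + 0.043 × 1.04² = 0.0242 + 0.04651 = 0.0707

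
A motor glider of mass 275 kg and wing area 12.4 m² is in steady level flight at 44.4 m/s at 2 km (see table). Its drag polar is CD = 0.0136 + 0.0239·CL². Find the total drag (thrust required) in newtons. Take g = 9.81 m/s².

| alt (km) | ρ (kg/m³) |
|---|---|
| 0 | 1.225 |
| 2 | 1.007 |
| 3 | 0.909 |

D = 182 N

At 2 km, from the table: ρ = 1.007 kg/m³.
In steady level flight, lift balances weight: W = mg = 275 × 9.81 = 2697.8 N.
q = ½ρv² = ½ × 1.007 × 44.4² = 992.6 Pa.
CL = 2W/(ρv²S) = 2×2697.8/(1.007×44.4²×12.4) = 0.2192.
CD = 0.0136 + 0.0239 × 0.2192² = 0.01475.
D = q·S·CD = 992.6 × 12.4 × 0.01475 = 181.5 N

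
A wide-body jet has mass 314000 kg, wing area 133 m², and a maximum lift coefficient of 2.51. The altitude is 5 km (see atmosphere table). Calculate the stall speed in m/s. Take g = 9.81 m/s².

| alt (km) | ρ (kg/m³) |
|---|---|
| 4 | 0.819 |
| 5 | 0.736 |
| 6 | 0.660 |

V_stall = 158 m/s

At 5 km, from the table: ρ = 0.736 kg/m³.
At stall, lift equals weight: L = W = m·g = 314000 × 9.81 = 3.08×10^6 N.
V_stall = √(2W/(ρ·S·CL,max)) = √(2 × 3.08×10^6 / (0.736 × 133 × 2.51))
V_stall = √25070 = 158 m/s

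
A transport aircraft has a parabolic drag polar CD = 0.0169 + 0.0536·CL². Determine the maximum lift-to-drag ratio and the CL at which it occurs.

For CD = CD0 + K·CL², (L/D)max occurs at CL* = √(CD0/K) and equals 1/(2√(K·CD0)).
(L/D)max = 1/(2√(0.0536 × 0.0169)) = 1/(2 × 0.0301) = 16.6
CL* = √(0.0169/0.0536) = 0.562

(L/D)max = 16.6, at CL = 0.562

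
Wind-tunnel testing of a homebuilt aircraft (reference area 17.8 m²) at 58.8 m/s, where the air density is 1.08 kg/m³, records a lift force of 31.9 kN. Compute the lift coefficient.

From L = ½ρv²S·CL, rearranging gives CL = 2L/(ρv²S).
CL = 2 × 31900 / (1.08 × 58.8² × 17.8) = 0.96

CL = 0.96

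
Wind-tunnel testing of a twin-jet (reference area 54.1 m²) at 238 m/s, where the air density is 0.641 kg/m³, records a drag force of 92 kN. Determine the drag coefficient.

CD = 0.0937

From D = ½ρv²S·CD, rearranging gives CD = 2D/(ρv²S).
CD = 2 × 92000 / (0.641 × 238² × 54.1) = 0.0937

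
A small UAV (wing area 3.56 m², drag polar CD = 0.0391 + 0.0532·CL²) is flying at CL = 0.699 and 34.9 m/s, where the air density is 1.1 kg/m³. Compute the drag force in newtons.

CD = 0.0391 + 0.0532 × 0.699² = 0.06509
D = ½ρv²S·CD = ½ × 1.1 × 34.9² × 3.56 × 0.06509 = 155 N

D = 155 N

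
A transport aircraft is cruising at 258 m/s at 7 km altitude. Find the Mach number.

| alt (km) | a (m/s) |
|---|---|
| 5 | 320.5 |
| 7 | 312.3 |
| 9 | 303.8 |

M = 0.826

At 7 km, from the table: a = 312.3 m/s.
M = v/a = 258 / 312.3 = 0.826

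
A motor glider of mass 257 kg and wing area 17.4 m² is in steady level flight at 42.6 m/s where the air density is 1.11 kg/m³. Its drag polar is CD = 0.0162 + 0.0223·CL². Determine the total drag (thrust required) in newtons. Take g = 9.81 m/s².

Level flight ⇒ L = W = m·g = 257 × 9.81 = 2521.2 N.
q = ½ρv² = ½ × 1.11 × 42.6² = 1007 Pa.
Required CL = L/(qS) = 2521.2/(1007·17.4) = 0.1439.
CD = 0.0162 + 0.0223 × 0.1439² = 0.01666.
D = q·S·CD = 1007 × 17.4 × 0.01666 = 292 N

D = 292 N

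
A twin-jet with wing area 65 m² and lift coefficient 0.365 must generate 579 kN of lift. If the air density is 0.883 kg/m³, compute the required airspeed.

v = 235 m/s

L = ½ρv²S·CL ⇒ v = √(2L/(ρ·S·CL))
v = √(2 × 5.79×10^5 / (0.883 × 65 × 0.365)) = √55280 = 235 m/s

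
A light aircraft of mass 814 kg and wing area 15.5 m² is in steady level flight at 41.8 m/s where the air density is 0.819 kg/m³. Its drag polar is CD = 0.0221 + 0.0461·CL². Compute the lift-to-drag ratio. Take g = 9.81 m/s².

L/D = 15.7

In steady level flight, lift balances weight: W = mg = 814 × 9.81 = 7985.3 N.
q = ½ρv² = ½ × 0.819 × 41.8² = 715.5 Pa.
Required CL = L/(qS) = 7985.3/(715.5·15.5) = 0.72.
CD = 0.0221 + 0.0461 × 0.72² = 0.046.
L/D = CL/CD = 0.72 / 0.046 = 15.7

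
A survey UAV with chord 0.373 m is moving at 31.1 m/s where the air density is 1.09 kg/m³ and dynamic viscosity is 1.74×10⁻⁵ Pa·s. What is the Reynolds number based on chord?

Re = 7.27×10^5

Re = ρ·v·c/μ = 1.09 × 31.1 × 0.373 / (1.74×10⁻⁵) = 7.27×10^5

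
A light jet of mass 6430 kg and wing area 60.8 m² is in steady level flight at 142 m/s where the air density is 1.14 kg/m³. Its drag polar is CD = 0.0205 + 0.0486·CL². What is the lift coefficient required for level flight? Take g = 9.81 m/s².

CL = 0.0903

Weight W = mg = 6430 × 9.81 = 63078 N; in level flight L = W.
Dynamic pressure q = 0.5 × 1.14 × 142² = 11490 Pa.
CL = 2W/(ρv²S) = 2×63078/(1.14×142²×60.8) = 0.09027.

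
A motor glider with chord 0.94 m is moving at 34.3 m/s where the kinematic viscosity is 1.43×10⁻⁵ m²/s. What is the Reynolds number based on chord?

Re = v·c/ν = 34.3 × 0.94 / (1.43×10⁻⁵) = 2.25×10^6

Re = 2.25×10^6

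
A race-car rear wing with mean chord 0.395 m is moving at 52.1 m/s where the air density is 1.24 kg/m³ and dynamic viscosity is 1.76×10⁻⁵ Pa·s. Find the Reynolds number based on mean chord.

Re = 1.45×10^6

Re = ρ·v·c/μ = 1.24 × 52.1 × 0.395 / (1.76×10⁻⁵) = 1.45×10^6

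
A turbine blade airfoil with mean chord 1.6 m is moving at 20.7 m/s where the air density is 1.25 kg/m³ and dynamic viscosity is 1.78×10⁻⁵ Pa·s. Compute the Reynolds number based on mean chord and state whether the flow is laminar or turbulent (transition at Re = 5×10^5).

Re = ρ·v·c/μ = 1.25 × 20.7 × 1.6 / (1.78×10⁻⁵) = 2.33×10^6
Since 2.33×10^6 > 5×10^5, the flow is turbulent.

Re = 2.33×10^6 (turbulent)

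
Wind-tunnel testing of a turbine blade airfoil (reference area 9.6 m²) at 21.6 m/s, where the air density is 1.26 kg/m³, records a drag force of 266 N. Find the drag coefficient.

From D = ½ρv²S·CD, rearranging gives CD = 2D/(ρv²S).
CD = 2 × 266 / (1.26 × 21.6² × 9.6) = 0.0943

CD = 0.0943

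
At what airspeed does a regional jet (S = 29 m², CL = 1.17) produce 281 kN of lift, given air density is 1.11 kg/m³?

L = ½ρv²S·CL ⇒ v = √(2L/(ρ·S·CL))
v = √(2 × 2.81×10^5 / (1.11 × 29 × 1.17)) = √14920 = 122 m/s

v = 122 m/s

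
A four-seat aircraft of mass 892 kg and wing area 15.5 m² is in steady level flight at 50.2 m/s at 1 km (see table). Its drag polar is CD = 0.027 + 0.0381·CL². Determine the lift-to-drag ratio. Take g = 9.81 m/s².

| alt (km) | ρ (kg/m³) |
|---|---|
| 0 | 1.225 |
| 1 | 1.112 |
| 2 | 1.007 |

At 1 km, from the table: ρ = 1.112 kg/m³.
In steady level flight, lift balances weight: W = mg = 892 × 9.81 = 8750.5 N.
q = ½ρv² = ½ × 1.112 × 50.2² = 1401 Pa.
CL = 2W/(ρv²S) = 2×8750.5/(1.112×50.2²×15.5) = 0.4029.
CD = 0.027 + 0.0381 × 0.4029² = 0.03319.
L/D = CL/CD = 0.4029 / 0.03319 = 12.1

L/D = 12.1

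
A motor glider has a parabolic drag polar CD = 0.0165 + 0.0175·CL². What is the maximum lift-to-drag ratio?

(L/D)max = 29.4

For CD = CD0 + K·CL², (L/D)max occurs at CL* = √(CD0/K) and equals 1/(2√(K·CD0)).
(L/D)max = 1/(2√(0.0175 × 0.0165)) = 1/(2 × 0.01699) = 29.4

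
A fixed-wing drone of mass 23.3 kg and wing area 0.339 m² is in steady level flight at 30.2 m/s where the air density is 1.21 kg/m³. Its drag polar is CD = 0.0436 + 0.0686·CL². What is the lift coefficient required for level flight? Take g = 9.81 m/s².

CL = 1.22

Level flight ⇒ L = W = m·g = 23.3 × 9.81 = 228.57 N.
Dynamic pressure q = 0.5 × 1.21 × 30.2² = 551.8 Pa.
CL = W/(q·S) = 228.57 / (551.8 × 0.339) = 1.222.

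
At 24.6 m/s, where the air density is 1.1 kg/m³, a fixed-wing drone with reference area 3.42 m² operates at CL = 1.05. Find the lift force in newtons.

L = 1200 N

Dynamic pressure q = ½ρv² = ½ × 1.1 × 24.6² = 332.8 Pa.
L = q·S·CL = 332.8 × 3.42 × 1.05 = 1200 N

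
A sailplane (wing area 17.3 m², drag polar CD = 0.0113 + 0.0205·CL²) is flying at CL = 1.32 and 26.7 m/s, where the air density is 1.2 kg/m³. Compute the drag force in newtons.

D = 348 N

CD = 0.0113 + 0.0205 × 1.32² = 0.04702
D = ½ρv²S·CD = ½ × 1.2 × 26.7² × 17.3 × 0.04702 = 348 N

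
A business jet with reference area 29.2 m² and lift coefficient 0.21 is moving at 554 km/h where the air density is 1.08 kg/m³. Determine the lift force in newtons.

L = 78400 N

Convert speed: v = 554 km/h ÷ 3.6 = 153.9 m/s.
Dynamic pressure q = ½ρv² = ½ × 1.08 × 153.9² = 12790 Pa.
L = q·S·CL = 12790 × 29.2 × 0.21 = 78400 N ≈ 78.4 kN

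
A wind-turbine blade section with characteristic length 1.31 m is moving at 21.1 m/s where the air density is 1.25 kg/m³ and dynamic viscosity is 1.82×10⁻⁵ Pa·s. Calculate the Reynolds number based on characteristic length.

Re = 1.9×10^6

Re = ρ·v·c/μ = 1.25 × 21.1 × 1.31 / (1.82×10⁻⁵) = 1.9×10^6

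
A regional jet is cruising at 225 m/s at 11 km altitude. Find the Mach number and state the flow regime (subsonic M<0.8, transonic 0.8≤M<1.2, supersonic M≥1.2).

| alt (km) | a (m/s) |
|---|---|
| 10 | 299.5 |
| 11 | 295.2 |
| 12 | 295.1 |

M = 0.762 (subsonic)

At 11 km, from the table: a = 295.2 m/s.
M = v/a = 225 / 295.2 = 0.762
M = 0.762 → subsonic.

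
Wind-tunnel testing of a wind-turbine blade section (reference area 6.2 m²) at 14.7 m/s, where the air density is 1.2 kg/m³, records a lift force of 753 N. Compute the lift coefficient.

CL = 0.937

From L = ½ρv²S·CL, rearranging gives CL = 2L/(ρv²S).
CL = 2 × 753 / (1.2 × 14.7² × 6.2) = 0.937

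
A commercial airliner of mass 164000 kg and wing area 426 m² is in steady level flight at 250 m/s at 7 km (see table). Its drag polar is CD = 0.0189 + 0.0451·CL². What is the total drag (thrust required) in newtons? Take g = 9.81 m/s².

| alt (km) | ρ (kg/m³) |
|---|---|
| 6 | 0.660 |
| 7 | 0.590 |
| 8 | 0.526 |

At 7 km, from the table: ρ = 0.590 kg/m³.
In steady level flight, lift balances weight: W = mg = 164000 × 9.81 = 1.6088×10^6 N.
q = ½ρv² = ½ × 0.59 × 250² = 18440 Pa.
CL = W/(q·S) = 1.6088×10^6 / (18440 × 426) = 0.2048.
CD = 0.0189 + 0.0451 × 0.2048² = 0.02079.
D = q·S·CD = 18440 × 426 × 0.02079 = 1.633×10^5 N

D = 1.63×10^5 N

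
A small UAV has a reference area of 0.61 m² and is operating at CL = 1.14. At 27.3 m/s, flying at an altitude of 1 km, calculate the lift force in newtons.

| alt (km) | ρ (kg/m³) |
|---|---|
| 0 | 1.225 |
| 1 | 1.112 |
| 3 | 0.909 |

L = 288 N

At 1 km, from the table: ρ = 1.112 kg/m³.
L = ½ρv²S·CL = ½ × 1.112 × 27.3² × 0.61 × 1.14 = 288 N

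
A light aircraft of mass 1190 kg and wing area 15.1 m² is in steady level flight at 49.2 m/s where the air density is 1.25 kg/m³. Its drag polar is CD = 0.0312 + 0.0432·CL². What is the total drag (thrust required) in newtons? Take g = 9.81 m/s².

D = 970 N

Weight W = mg = 1190 × 9.81 = 11674 N; in level flight L = W.
Dynamic pressure q = 0.5 × 1.25 × 49.2² = 1513 Pa.
CL = 2W/(ρv²S) = 2×11674/(1.25×49.2²×15.1) = 0.511.
CD = 0.0312 + 0.0432 × 0.511² = 0.04248.
D = q·S·CD = 1513 × 15.1 × 0.04248 = 970.5 N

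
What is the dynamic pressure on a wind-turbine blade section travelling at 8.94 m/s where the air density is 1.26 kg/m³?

q = 50.4 Pa

q = ½ρv² = ½ × 1.26 × 8.94² = 50.4 Pa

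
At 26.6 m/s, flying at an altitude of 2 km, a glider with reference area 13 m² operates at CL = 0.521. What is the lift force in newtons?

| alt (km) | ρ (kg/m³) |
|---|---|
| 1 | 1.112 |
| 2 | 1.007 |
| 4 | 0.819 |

L = 2410 N

At 2 km, from the table: ρ = 1.007 kg/m³.
Dynamic pressure q = ½ρv² = ½ × 1.007 × 26.6² = 356.3 Pa.
L = q·S·CL = 356.3 × 13 × 0.521 = 2410 N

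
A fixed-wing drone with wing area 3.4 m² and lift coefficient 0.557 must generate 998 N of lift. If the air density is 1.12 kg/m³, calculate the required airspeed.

v = 30.7 m/s

L = ½ρv²S·CL ⇒ v = √(2L/(ρ·S·CL))
v = √(2 × 998 / (1.12 × 3.4 × 0.557)) = √941 = 30.7 m/s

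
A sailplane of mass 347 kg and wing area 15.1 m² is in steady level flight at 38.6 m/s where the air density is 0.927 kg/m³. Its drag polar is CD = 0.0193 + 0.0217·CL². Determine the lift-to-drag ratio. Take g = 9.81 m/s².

Weight W = mg = 347 × 9.81 = 3404.1 N; in level flight L = W.
q = ½ρv² = ½ × 0.927 × 38.6² = 690.6 Pa.
CL = 2W/(ρv²S) = 2×3404.1/(0.927×38.6²×15.1) = 0.3264.
CD = 0.0193 + 0.0217 × 0.3264² = 0.02161.
L/D = CL/CD = 0.3264 / 0.02161 = 15.1

L/D = 15.1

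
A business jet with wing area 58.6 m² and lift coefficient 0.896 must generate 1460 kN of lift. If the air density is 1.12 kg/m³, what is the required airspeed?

L = ½ρv²S·CL ⇒ v = √(2L/(ρ·S·CL))
v = √(2 × 1.46×10^6 / (1.12 × 58.6 × 0.896)) = √49650 = 223 m/s

v = 223 m/s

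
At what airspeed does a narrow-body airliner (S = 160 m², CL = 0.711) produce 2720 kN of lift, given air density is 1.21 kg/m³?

L = ½ρv²S·CL ⇒ v = √(2L/(ρ·S·CL))
v = √(2 × 2.72×10^6 / (1.21 × 160 × 0.711)) = √39520 = 199 m/s

v = 199 m/s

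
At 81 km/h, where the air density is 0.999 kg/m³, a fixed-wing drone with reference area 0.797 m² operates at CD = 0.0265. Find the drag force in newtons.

Convert speed: v = 81 km/h ÷ 3.6 = 22.5 m/s.
D = ½ρv²S·CD = ½ × 0.999 × 22.5² × 0.797 × 0.0265 = 5.34 N

D = 5.34 N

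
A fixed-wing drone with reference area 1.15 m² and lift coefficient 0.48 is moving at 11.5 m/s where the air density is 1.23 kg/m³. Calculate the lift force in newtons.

Dynamic pressure q = ½ρv² = ½ × 1.23 × 11.5² = 81.33 Pa.
L = q·S·CL = 81.33 × 1.15 × 0.48 = 44.9 N

L = 44.9 N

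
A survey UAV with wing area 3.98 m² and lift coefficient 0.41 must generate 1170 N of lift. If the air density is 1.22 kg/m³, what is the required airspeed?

L = ½ρv²S·CL ⇒ v = √(2L/(ρ·S·CL))
v = √(2 × 1170 / (1.22 × 3.98 × 0.41)) = √1175 = 34.3 m/s

v = 34.3 m/s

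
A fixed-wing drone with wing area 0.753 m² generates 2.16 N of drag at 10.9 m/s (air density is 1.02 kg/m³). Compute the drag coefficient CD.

From D = ½ρv²S·CD, rearranging gives CD = 2D/(ρv²S).
CD = 2 × 2.16 / (1.02 × 10.9² × 0.753) = 0.0473

CD = 0.0473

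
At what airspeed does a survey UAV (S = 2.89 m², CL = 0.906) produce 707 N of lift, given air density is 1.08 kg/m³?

v = 22.4 m/s

L = ½ρv²S·CL ⇒ v = √(2L/(ρ·S·CL))
v = √(2 × 707 / (1.08 × 2.89 × 0.906)) = √500 = 22.4 m/s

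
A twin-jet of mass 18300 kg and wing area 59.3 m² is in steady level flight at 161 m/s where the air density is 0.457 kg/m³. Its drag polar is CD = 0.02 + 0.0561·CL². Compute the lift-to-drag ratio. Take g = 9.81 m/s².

In steady level flight, lift balances weight: W = mg = 18300 × 9.81 = 1.7952×10^5 N.
q = ½ρv² = ½ × 0.457 × 161² = 5923 Pa.
CL = 2W/(ρv²S) = 2×1.7952×10^5/(0.457×161²×59.3) = 0.5111.
CD = 0.02 + 0.0561 × 0.5111² = 0.03466.
L/D = CL/CD = 0.5111 / 0.03466 = 14.7

L/D = 14.7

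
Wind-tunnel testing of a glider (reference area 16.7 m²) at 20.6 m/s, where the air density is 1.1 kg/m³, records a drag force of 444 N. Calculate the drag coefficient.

From D = ½ρv²S·CD, rearranging gives CD = 2D/(ρv²S).
CD = 2 × 444 / (1.1 × 20.6² × 16.7) = 0.114

CD = 0.114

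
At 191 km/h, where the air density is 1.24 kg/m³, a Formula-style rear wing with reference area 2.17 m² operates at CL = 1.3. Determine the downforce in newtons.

Convert speed: v = 191 km/h ÷ 3.6 = 53.06 m/s.
L = ½ρv²S·CL = ½ × 1.24 × 53.06² × 2.17 × 1.3 = 4920 N

L = 4920 N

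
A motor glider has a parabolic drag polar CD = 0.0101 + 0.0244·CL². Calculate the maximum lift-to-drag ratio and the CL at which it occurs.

(L/D)max = 31.9, at CL = 0.643

For CD = CD0 + K·CL², (L/D)max occurs at CL* = √(CD0/K) and equals 1/(2√(K·CD0)).
(L/D)max = 1/(2√(0.0244 × 0.0101)) = 1/(2 × 0.0157) = 31.9
CL* = √(0.0101/0.0244) = 0.643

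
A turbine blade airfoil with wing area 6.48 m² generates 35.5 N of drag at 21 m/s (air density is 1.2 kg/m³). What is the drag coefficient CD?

CD = 0.0207

From D = ½ρv²S·CD, rearranging gives CD = 2D/(ρv²S).
CD = 2 × 35.5 / (1.2 × 21² × 6.48) = 0.0207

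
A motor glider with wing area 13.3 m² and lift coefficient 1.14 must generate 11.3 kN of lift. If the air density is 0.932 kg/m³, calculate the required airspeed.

v = 40 m/s

L = ½ρv²S·CL ⇒ v = √(2L/(ρ·S·CL))
v = √(2 × 11300 / (0.932 × 13.3 × 1.14)) = √1599 = 40 m/s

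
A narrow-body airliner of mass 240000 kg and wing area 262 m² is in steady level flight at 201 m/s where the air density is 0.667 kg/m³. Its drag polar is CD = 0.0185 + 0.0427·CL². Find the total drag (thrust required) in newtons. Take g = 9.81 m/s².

D = 1.32×10^5 N

Weight W = mg = 240000 × 9.81 = 2.3544×10^6 N; in level flight L = W.
q = ½ρv² = ½ × 0.667 × 201² = 13470 Pa.
CL = 2W/(ρv²S) = 2×2.3544×10^6/(0.667×201²×262) = 0.6669.
CD = 0.0185 + 0.0427 × 0.6669² = 0.03749.
D = q·S·CD = 13470 × 262 × 0.03749 = 1.324×10^5 N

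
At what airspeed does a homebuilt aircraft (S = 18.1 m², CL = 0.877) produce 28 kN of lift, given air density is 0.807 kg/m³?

L = ½ρv²S·CL ⇒ v = √(2L/(ρ·S·CL))
v = √(2 × 28000 / (0.807 × 18.1 × 0.877)) = √4372 = 66.1 m/s

v = 66.1 m/s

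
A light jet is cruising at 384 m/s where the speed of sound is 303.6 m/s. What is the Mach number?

M = 1.26

M = v/a = 384 / 303.6 = 1.26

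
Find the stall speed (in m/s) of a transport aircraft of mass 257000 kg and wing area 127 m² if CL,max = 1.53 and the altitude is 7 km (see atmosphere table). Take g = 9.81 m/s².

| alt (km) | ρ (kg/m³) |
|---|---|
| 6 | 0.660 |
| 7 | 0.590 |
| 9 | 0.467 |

At 7 km, from the table: ρ = 0.590 kg/m³.
At stall, lift equals weight: L = W = m·g = 257000 × 9.81 = 2.521×10^6 N.
From L = ½ρV²S·CL,max = W: V_stall = √(2W/(ρSCL,max)) = √(2·2.521×10^6/(0.59·127·1.53))
V_stall = √43980 = 210 m/s

V_stall = 210 m/s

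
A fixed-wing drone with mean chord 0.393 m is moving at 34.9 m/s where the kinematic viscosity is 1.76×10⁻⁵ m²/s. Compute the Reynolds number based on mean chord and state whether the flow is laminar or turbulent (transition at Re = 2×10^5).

Re = v·c/ν = 34.9 × 0.393 / (1.76×10⁻⁵) = 7.79×10^5
Since 7.79×10^5 > 2×10^5, the flow is turbulent.

Re = 7.79×10^5 (turbulent)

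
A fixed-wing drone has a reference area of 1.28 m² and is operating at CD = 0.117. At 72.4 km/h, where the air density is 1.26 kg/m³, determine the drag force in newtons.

D = 38.2 N

Convert speed: v = 72.4 km/h ÷ 3.6 = 20.11 m/s.
D = ½ρv²S·CD = ½ × 1.26 × 20.11² × 1.28 × 0.117 = 38.2 N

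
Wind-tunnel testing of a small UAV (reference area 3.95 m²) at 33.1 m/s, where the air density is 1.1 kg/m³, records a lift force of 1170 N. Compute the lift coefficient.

From L = ½ρv²S·CL, rearranging gives CL = 2L/(ρv²S).
CL = 2 × 1170 / (1.1 × 33.1² × 3.95) = 0.492

CL = 0.492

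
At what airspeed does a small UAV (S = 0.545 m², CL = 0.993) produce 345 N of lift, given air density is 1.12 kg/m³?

L = ½ρv²S·CL ⇒ v = √(2L/(ρ·S·CL))
v = √(2 × 345 / (1.12 × 0.545 × 0.993)) = √1138 = 33.7 m/s

v = 33.7 m/s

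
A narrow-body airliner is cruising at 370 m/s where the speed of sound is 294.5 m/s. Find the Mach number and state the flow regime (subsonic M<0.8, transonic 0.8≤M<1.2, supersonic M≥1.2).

M = 1.26 (supersonic)

M = v/a = 370 / 294.5 = 1.26
M = 1.26 → supersonic.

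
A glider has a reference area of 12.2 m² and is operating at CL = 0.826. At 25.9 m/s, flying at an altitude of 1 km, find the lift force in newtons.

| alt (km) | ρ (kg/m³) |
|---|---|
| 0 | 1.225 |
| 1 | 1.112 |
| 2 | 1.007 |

L = 3760 N

At 1 km, from the table: ρ = 1.112 kg/m³.
Dynamic pressure q = ½ρv² = ½ × 1.112 × 25.9² = 373 Pa.
L = q·S·CL = 373 × 12.2 × 0.826 = 3760 N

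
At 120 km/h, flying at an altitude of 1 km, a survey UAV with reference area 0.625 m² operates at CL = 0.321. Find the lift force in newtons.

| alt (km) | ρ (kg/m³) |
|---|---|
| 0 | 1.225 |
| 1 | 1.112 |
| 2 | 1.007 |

At 1 km, from the table: ρ = 1.112 kg/m³.
Convert speed: v = 120 km/h ÷ 3.6 = 33.33 m/s.
Dynamic pressure q = ½ρv² = ½ × 1.112 × 33.33² = 617.8 Pa.
L = q·S·CL = 617.8 × 0.625 × 0.321 = 124 N

L = 124 N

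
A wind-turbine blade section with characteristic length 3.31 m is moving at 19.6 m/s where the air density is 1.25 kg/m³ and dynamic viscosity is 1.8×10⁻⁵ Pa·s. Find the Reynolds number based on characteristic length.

Re = 4.51×10^6

Re = ρ·v·c/μ = 1.25 × 19.6 × 3.31 / (1.8×10⁻⁵) = 4.51×10^6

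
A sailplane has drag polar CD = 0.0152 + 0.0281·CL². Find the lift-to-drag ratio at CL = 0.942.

L/D = 23.5

CD = 0.0152 + 0.0281 × 0.942² = 0.04013
L/D = CL/CD = 0.942 / 0.04013 = 23.5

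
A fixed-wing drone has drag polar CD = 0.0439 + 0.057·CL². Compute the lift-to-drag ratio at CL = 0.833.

L/D = 9.98

CD = 0.0439 + 0.057 × 0.833² = 0.08345
L/D = CL/CD = 0.833 / 0.08345 = 9.98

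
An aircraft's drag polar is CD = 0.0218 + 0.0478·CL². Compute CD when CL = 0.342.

CD = 0.0218 + 0.0478 × 0.342² = 0.0218 + 0.005591 = 0.0274

CD = 0.0274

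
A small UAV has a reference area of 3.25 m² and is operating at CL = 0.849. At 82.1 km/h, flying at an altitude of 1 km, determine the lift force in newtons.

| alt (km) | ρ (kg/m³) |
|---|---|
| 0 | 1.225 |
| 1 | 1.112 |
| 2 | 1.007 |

L = 798 N

At 1 km, from the table: ρ = 1.112 kg/m³.
Convert speed: v = 82.1 km/h ÷ 3.6 = 22.81 m/s.
L = ½ρv²S·CL = ½ × 1.112 × 22.81² × 3.25 × 0.849 = 798 N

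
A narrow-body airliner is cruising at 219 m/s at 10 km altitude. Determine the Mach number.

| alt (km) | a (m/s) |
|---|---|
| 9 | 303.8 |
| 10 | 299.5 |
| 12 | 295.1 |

M = 0.731

At 10 km, from the table: a = 299.5 m/s.
M = v/a = 219 / 299.5 = 0.731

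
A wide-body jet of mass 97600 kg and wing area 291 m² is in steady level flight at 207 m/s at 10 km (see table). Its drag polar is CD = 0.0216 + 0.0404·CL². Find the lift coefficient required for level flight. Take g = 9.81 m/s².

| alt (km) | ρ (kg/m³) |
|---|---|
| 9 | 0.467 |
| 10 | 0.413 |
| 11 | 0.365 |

At 10 km, from the table: ρ = 0.413 kg/m³.
Level flight ⇒ L = W = m·g = 97600 × 9.81 = 9.5746×10^5 N.
Dynamic pressure q = 0.5 × 0.413 × 207² = 8848 Pa.
CL = 2W/(ρv²S) = 2×9.5746×10^5/(0.413×207²×291) = 0.3718.

CL = 0.372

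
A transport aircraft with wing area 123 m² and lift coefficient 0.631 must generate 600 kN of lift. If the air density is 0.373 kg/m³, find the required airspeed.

v = 204 m/s

L = ½ρv²S·CL ⇒ v = √(2L/(ρ·S·CL))
v = √(2 × 6×10^5 / (0.373 × 123 × 0.631)) = √41450 = 204 m/s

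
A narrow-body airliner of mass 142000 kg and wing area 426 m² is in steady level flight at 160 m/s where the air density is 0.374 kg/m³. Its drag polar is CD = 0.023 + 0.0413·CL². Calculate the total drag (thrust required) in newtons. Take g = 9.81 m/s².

D = 86200 N

In steady level flight, lift balances weight: W = mg = 142000 × 9.81 = 1.393×10^6 N.
Dynamic pressure q = 0.5 × 0.374 × 160² = 4787 Pa.
CL = 2W/(ρv²S) = 2×1.393×10^6/(0.374×160²×426) = 0.6831.
CD = 0.023 + 0.0413 × 0.6831² = 0.04227.
D = q·S·CD = 4787 × 426 × 0.04227 = 86200 N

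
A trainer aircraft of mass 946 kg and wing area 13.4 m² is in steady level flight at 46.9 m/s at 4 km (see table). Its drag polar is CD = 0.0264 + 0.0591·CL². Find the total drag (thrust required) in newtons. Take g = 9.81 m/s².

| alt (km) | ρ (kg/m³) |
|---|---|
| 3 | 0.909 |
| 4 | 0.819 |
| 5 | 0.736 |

D = 740 N

At 4 km, from the table: ρ = 0.819 kg/m³.
Weight W = mg = 946 × 9.81 = 9280.3 N; in level flight L = W.
q = ½ρv² = ½ × 0.819 × 46.9² = 900.7 Pa.
Required CL = L/(qS) = 9280.3/(900.7·13.4) = 0.7689.
CD = 0.0264 + 0.0591 × 0.7689² = 0.06134.
D = q·S·CD = 900.7 × 13.4 × 0.06134 = 740.3 N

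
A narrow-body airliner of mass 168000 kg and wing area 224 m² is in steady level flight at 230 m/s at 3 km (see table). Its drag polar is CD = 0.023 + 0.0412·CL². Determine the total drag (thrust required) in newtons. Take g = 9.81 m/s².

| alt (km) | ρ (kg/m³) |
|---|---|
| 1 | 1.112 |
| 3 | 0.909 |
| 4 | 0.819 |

D = 1.45×10^5 N

At 3 km, from the table: ρ = 0.909 kg/m³.
Weight W = mg = 168000 × 9.81 = 1.6481×10^6 N; in level flight L = W.
q = ½ρv² = ½ × 0.909 × 230² = 24040 Pa.
CL = 2W/(ρv²S) = 2×1.6481×10^6/(0.909×230²×224) = 0.306.
CD = 0.023 + 0.0412 × 0.306² = 0.02686.
D = q·S·CD = 24040 × 224 × 0.02686 = 1.446×10^5 N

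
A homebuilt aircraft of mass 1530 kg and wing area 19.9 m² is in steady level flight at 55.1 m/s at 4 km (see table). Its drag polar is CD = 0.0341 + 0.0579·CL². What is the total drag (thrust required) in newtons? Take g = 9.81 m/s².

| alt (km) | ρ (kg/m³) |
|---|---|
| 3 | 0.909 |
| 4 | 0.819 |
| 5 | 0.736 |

At 4 km, from the table: ρ = 0.819 kg/m³.
In steady level flight, lift balances weight: W = mg = 1530 × 9.81 = 15009 N.
Dynamic pressure q = 0.5 × 0.819 × 55.1² = 1243 Pa.
Required CL = L/(qS) = 15009/(1243·19.9) = 0.6067.
CD = 0.0341 + 0.0579 × 0.6067² = 0.05541.
D = q·S·CD = 1243 × 19.9 × 0.05541 = 1371 N

D = 1370 N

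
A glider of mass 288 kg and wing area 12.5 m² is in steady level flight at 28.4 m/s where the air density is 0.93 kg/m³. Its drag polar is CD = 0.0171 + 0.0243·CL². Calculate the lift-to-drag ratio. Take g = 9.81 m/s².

Level flight ⇒ L = W = m·g = 288 × 9.81 = 2825.3 N.
q = ½ρv² = ½ × 0.93 × 28.4² = 375.1 Pa.
CL = W/(q·S) = 2825.3 / (375.1 × 12.5) = 0.6026.
CD = 0.0171 + 0.0243 × 0.6026² = 0.02593.
L/D = CL/CD = 0.6026 / 0.02593 = 23.2

L/D = 23.2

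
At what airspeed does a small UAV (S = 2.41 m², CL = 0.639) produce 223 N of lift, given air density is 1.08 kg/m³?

v = 16.4 m/s

L = ½ρv²S·CL ⇒ v = √(2L/(ρ·S·CL))
v = √(2 × 223 / (1.08 × 2.41 × 0.639)) = √268.2 = 16.4 m/s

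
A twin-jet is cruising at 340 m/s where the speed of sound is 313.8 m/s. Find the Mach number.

M = 1.08

M = v/a = 340 / 313.8 = 1.08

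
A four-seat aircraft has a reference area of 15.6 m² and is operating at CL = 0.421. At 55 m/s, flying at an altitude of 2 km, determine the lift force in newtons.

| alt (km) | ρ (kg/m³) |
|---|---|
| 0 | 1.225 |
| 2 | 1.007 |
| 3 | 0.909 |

At 2 km, from the table: ρ = 1.007 kg/m³.
Dynamic pressure q = ½ρv² = ½ × 1.007 × 55² = 1523 Pa.
L = q·S·CL = 1523 × 15.6 × 0.421 = 10000 N ≈ 10 kN

L = 10000 N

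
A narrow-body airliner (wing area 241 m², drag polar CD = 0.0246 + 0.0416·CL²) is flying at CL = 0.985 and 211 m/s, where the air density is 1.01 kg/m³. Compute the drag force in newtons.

CD = 0.0246 + 0.0416 × 0.985² = 0.06496
D = ½ρv²S·CD = ½ × 1.01 × 211² × 241 × 0.06496 = 3.52×10^5 N

D = 3.52×10^5 N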